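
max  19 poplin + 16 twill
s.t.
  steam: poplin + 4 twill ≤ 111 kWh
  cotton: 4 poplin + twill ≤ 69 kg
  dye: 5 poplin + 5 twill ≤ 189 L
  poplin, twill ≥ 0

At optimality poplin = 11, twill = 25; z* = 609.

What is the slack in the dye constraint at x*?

dye used = 5·11 + 5·25 = 180; slack = 189 − 180 = 9.

9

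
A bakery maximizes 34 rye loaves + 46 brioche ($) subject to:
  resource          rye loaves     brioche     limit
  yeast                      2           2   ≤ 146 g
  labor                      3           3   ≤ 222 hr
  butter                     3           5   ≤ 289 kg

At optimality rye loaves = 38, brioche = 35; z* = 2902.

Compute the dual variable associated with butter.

Check each constraint at x*: yeast 146/146 (tight); labor 219/222 (slack 3); butter 289/289 (tight).
Since labor is not tight, its dual is 0.
The binding rows give the dual system: 2·y_yeast + 3·y_butter = 34 and 2·y_yeast + 5·y_butter = 46.
Solving: y_yeast = 8, y_butter = 6.
Shadow price of butter = 6.

6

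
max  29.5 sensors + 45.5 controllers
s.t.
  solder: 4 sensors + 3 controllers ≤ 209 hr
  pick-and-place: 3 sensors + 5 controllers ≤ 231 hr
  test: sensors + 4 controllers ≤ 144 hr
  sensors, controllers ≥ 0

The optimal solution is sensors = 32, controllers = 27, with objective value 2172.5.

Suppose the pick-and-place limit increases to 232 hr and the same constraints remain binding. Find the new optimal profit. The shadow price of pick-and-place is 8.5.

Δb = 1, so new z* = 2172.5 + (8.5)·(1) = 2172.5 + 8.5 = 2181.

2181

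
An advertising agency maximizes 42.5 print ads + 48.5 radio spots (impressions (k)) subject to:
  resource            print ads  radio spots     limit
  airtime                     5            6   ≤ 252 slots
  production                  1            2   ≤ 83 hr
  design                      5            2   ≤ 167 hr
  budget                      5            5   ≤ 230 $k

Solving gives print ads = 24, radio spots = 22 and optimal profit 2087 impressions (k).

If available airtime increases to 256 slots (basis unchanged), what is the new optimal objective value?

2111

Check each constraint at x*: airtime 252/252 (tight); production 68/83 (slack 15); design 164/167 (slack 3); budget 230/230 (tight).
Since production, design are not tight, their duals are 0.
Dual feasibility on the basic columns requires 5·y_airtime + 5·y_budget = 42.5, 6·y_airtime + 5·y_budget = 48.5.
Solving: y_airtime = 6, y_budget = 2.5.
Δz = y_airtime·Δb = 6 × (4) = 24, so new z* = 2087 + 24 = 2111.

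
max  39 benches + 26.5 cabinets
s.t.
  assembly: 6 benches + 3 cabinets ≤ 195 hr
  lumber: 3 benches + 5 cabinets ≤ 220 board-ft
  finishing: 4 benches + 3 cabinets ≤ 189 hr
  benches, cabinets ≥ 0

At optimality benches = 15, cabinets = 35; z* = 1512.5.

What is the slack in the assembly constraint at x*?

0

assembly used = 6·15 + 3·35 = 195; slack = 195 − 195 = 0.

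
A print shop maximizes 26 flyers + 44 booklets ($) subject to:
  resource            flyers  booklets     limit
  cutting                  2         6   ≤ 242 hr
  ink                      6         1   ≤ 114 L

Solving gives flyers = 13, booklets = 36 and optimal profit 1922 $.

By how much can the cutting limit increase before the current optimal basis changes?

442

Binding constraints: cutting, ink. The basis is B = [[2,6],[6,1]] with det -34.
Per unit increase in cutting, x* moves by d = (-0.0294, 0.1765).
The basis stays optimal until flyers reaches 0; allowable increase = 442 hr.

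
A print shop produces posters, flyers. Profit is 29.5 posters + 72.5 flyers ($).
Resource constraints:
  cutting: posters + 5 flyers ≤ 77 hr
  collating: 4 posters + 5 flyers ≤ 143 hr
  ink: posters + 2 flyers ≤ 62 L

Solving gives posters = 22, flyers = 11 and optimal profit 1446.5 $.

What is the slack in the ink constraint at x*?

18

ink used = 1·22 + 2·11 = 44; slack = 62 − 44 = 18.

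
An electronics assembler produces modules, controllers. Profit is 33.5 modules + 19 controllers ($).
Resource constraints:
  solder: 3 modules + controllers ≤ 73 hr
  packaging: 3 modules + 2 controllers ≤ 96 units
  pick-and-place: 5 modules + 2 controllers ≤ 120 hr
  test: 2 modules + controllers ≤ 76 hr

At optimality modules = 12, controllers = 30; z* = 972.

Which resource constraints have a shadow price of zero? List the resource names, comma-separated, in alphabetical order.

solder: 66/73 (slack 7)
packaging: 96/96 (binding)
pick-and-place: 120/120 (binding)
test: 54/76 (slack 22)
By complementary slackness, a constraint with positive slack has shadow price 0 → solder, test.

solder, test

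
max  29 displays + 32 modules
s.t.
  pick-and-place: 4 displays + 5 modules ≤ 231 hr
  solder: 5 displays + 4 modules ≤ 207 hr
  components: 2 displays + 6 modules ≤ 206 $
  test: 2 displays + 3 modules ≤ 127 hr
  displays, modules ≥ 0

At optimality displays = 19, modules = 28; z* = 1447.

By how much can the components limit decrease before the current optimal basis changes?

Binding constraints: solder, components. The basis is B = [[5,4],[2,6]] with det 22.
Per unit decrease in components, x* moves by d = (0.1818, -0.2273).
The basis stays optimal until modules reaches 0; allowable decrease = 123.2 $.

123.2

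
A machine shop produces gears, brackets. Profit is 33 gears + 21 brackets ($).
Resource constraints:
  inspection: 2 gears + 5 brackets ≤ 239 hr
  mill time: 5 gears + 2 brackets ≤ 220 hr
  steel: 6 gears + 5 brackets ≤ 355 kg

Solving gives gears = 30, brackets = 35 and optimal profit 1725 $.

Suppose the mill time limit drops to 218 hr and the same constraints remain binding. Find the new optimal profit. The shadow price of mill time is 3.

1719

Δb = -2, so new z* = 1725 + (3)·(-2) = 1725 − 6 = 1719.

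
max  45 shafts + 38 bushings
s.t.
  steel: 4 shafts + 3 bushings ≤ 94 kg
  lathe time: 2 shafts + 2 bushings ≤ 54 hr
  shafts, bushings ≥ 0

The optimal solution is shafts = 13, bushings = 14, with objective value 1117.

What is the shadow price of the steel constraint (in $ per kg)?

7

Check each constraint at x*: steel 94/94 (tight); lathe time 54/54 (tight).
The binding rows give the dual system: 4·y_steel + 2·y_lathe time = 45 and 3·y_steel + 2·y_lathe time = 38.
This yields shadow prices y_steel = 7, y_lathe time = 8.5.
Shadow price of steel = 7.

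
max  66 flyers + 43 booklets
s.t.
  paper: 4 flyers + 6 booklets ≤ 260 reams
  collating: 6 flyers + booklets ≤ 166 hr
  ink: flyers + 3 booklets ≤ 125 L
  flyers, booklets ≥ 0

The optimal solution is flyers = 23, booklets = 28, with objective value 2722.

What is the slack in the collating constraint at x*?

0

collating used = 6·23 + 1·28 = 166; slack = 166 − 166 = 0.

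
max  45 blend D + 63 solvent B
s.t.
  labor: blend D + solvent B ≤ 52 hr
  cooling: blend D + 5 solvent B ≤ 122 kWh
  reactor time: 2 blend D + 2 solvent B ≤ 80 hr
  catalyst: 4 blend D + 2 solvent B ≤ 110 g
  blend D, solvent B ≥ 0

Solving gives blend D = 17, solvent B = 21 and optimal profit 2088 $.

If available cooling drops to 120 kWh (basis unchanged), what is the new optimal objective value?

2070

Check each constraint at x*: labor 38/52 (slack 14); cooling 122/122 (tight); reactor time 76/80 (slack 4); catalyst 110/110 (tight).
Since labor, reactor time are not tight, their duals are 0.
From A_Bᵀ y = c: 1·y_cooling + 4·y_catalyst = 45; 5·y_cooling + 2·y_catalyst = 63.
→ y_cooling = 9 and y_catalyst = 9.
Δz = y_cooling·Δb = 9 × (-2) = -18, so new z* = 2088 − 18 = 2070.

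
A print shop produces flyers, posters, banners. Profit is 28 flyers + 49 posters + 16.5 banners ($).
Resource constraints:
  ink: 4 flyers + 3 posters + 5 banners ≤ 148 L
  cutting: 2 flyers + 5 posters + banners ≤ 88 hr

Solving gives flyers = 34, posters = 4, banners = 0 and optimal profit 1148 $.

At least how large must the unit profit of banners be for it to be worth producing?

23

At the optimum: ink uses 148 of 148 (binding); cutting uses 88 of 88 (binding).
From A_Bᵀ y = c: 4·y_ink + 2·y_cutting = 28; 3·y_ink + 5·y_cutting = 49.
Solving: y_ink = 3, y_cutting = 8.
banners enters the basis when its profit ≥ yᵀa₃ = 3·5 + 8·1 = 23.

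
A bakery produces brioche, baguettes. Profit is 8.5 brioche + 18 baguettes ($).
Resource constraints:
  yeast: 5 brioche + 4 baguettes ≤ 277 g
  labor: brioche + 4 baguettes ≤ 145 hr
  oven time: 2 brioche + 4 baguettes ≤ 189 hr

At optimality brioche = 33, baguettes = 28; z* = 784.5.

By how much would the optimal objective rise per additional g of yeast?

At the optimum: yeast uses 277 of 277 (binding); labor uses 145 of 145 (binding); oven time uses 178 of 189 (slack = 11).
Slack constraints have shadow price 0 (complementary slackness).
From A_Bᵀ y = c: 5·y_yeast + 1·y_labor = 8.5; 4·y_yeast + 4·y_labor = 18.
→ y_yeast = 1 and y_labor = 3.5.
Shadow price of yeast = 1.

1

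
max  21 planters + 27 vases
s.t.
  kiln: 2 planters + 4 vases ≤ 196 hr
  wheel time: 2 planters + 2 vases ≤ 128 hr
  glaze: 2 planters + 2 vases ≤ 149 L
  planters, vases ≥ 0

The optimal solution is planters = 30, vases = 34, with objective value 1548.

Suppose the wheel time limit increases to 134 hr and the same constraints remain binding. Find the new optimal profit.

At the optimum: kiln uses 196 of 196 (binding); wheel time uses 128 of 128 (binding); glaze uses 128 of 149 (slack = 21).
Since glaze is not tight, its dual is 0.
The binding rows give the dual system: 2·y_kiln + 2·y_wheel time = 21 and 4·y_kiln + 2·y_wheel time = 27.
→ y_kiln = 3 and y_wheel time = 7.5.
Δz = y_wheel time·Δb = 7.5 × (6) = 45, so new z* = 1548 + 45 = 1593.

1593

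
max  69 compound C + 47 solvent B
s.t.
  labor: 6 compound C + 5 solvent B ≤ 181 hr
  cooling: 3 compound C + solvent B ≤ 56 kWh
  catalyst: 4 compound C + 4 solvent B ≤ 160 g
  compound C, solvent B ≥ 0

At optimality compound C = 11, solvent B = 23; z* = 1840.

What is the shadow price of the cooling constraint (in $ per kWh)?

7

Check each constraint at x*: labor 181/181 (tight); cooling 56/56 (tight); catalyst 136/160 (slack 24).
By complementary slackness, y = 0 for the non-binding constraint.
The binding rows give the dual system: 6·y_labor + 3·y_cooling = 69 and 5·y_labor + 1·y_cooling = 47.
Solving: y_labor = 8, y_cooling = 7.
Shadow price of cooling = 7.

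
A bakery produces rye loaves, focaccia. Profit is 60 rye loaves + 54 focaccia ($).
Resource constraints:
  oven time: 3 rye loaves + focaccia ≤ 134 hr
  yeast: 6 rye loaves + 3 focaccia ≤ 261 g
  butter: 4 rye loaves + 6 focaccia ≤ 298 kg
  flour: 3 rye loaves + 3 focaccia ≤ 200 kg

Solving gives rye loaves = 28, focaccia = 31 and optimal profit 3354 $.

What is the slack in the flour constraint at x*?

23

flour used = 3·28 + 3·31 = 177; slack = 200 − 177 = 23.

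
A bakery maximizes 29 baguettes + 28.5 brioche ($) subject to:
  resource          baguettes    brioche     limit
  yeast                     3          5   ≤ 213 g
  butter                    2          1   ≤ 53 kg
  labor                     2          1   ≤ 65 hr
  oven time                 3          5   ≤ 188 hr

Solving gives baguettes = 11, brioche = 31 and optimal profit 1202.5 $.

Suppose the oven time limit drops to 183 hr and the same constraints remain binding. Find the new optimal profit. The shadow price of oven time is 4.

1182.5

Δb = -5, so new z* = 1202.5 + (4)·(-5) = 1202.5 − 20 = 1182.5.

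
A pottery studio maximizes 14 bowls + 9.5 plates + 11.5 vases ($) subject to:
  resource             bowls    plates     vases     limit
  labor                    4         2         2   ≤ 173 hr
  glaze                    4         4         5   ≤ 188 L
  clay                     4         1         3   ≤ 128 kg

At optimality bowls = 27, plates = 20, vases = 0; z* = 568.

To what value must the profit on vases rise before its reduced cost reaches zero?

At the optimum: labor uses 148 of 173 (slack = 25); glaze uses 188 of 188 (binding); clay uses 128 of 128 (binding).
Since labor is not tight, its dual is 0.
Dual feasibility on the basic columns requires 4·y_glaze + 4·y_clay = 14, 4·y_glaze + 1·y_clay = 9.5.
→ y_glaze = 2 and y_clay = 1.5.
vases enters the basis when its profit ≥ yᵀa₃ = 2·5 + 1.5·3 = 14.5.

14.5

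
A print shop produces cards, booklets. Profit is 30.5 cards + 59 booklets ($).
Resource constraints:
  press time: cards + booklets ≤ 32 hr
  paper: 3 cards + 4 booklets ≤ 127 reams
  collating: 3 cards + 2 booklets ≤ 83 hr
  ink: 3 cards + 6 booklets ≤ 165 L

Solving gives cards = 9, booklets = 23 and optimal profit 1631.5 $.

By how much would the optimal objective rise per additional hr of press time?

2

At the optimum: press time uses 32 of 32 (binding); paper uses 119 of 127 (slack = 8); collating uses 73 of 83 (slack = 10); ink uses 165 of 165 (binding).
By complementary slackness, y = 0 for the non-binding constraints.
Dual feasibility on the basic columns requires 1·y_press time + 3·y_ink = 30.5, 1·y_press time + 6·y_ink = 59.
→ y_press time = 2 and y_ink = 9.5.
Shadow price of press time = 2.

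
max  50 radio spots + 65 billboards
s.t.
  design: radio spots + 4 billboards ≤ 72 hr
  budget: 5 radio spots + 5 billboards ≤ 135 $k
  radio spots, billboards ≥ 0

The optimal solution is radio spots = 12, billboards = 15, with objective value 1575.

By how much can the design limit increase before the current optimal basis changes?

Binding constraints: design, budget. The basis is B = [[1,4],[5,5]] with det -15.
Per unit increase in design, x* moves by d = (-0.3333, 0.3333).
The basis stays optimal until radio spots reaches 0; allowable increase = 36 hr.

36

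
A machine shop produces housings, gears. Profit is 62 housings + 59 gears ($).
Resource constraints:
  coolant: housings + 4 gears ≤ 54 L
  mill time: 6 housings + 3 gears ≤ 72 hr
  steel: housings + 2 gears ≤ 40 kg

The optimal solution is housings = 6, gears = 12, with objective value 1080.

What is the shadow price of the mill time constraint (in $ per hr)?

9

Check each constraint at x*: coolant 54/54 (tight); mill time 72/72 (tight); steel 30/40 (slack 10).
By complementary slackness, y = 0 for the non-binding constraint.
The binding rows give the dual system: 1·y_coolant + 6·y_mill time = 62 and 4·y_coolant + 3·y_mill time = 59.
Solving: y_coolant = 8, y_mill time = 9.
Shadow price of mill time = 9.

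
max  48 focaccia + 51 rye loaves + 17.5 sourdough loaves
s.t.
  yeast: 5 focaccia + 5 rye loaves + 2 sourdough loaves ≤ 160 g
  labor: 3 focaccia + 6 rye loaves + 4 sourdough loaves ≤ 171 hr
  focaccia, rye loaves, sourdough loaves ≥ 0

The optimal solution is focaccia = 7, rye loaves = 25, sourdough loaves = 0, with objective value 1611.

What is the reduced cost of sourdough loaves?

-4.5

Check each constraint at x*: yeast 160/160 (tight); labor 171/171 (tight).
Dual feasibility on the basic columns requires 5·y_yeast + 3·y_labor = 48, 5·y_yeast + 6·y_labor = 51.
This yields shadow prices y_yeast = 9, y_labor = 1.
Reduced cost of sourdough loaves: c₃ − yᵀa₃ = 17.5 − (9·2 + 1·4) = 17.5 − 22 = -4.5.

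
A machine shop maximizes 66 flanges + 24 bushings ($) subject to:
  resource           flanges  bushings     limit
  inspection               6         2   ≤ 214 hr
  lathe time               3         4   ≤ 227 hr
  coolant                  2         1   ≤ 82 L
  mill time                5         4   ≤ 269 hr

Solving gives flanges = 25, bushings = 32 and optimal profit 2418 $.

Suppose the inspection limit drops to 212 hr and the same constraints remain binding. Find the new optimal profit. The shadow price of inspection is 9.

2400

Δb = -2, so new z* = 2418 + (9)·(-2) = 2418 − 18 = 2400.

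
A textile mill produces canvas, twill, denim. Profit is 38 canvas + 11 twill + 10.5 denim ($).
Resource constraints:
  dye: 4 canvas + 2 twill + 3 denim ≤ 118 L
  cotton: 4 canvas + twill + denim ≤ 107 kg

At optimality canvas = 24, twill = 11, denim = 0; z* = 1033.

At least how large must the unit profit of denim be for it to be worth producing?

Both dye and cotton are binding at x*.
From A_Bᵀ y = c: 4·y_dye + 4·y_cotton = 38; 2·y_dye + 1·y_cotton = 11.
This yields shadow prices y_dye = 1.5, y_cotton = 8.
denim enters the basis when its profit ≥ yᵀa₃ = 1.5·3 + 8·1 = 12.5.

12.5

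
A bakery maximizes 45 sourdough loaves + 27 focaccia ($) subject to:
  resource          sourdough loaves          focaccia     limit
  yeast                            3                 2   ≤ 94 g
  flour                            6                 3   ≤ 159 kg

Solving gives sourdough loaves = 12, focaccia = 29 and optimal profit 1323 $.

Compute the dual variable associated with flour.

At the optimum: yeast uses 94 of 94 (binding); flour uses 159 of 159 (binding).
From A_Bᵀ y = c: 3·y_yeast + 6·y_flour = 45; 2·y_yeast + 3·y_flour = 27.
This yields shadow prices y_yeast = 9, y_flour = 3.
Shadow price of flour = 3.

3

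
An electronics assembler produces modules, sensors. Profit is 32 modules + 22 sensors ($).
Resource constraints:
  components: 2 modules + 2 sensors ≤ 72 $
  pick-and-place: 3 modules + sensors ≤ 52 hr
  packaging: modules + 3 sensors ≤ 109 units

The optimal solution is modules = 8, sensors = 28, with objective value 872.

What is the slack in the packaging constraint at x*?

17

packaging used = 1·8 + 3·28 = 92; slack = 109 − 92 = 17.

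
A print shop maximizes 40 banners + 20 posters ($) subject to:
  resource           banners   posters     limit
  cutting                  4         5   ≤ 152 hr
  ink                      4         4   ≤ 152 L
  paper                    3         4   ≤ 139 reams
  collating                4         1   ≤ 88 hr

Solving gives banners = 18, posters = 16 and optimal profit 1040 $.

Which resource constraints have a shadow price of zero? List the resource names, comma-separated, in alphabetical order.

cutting: 152/152 (binding)
ink: 136/152 (slack 16)
paper: 118/139 (slack 21)
collating: 88/88 (binding)
By complementary slackness, a constraint with positive slack has shadow price 0 → ink, paper.

ink, paper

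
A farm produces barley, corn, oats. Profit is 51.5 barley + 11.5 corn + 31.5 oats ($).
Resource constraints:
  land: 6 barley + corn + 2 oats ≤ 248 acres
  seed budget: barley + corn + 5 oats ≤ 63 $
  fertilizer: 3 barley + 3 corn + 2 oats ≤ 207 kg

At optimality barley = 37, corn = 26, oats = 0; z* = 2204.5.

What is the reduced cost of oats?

-2

Binding: land and seed budget. Non-binding: fertilizer (18 unused).
Since fertilizer is not tight, its dual is 0.
From A_Bᵀ y = c: 6·y_land + 1·y_seed budget = 51.5; 1·y_land + 1·y_seed budget = 11.5.
Solving: y_land = 8, y_seed budget = 3.5.
Reduced cost of oats: c₃ − yᵀa₃ = 31.5 − (8·2 + 3.5·5) = 31.5 − 33.5 = -2.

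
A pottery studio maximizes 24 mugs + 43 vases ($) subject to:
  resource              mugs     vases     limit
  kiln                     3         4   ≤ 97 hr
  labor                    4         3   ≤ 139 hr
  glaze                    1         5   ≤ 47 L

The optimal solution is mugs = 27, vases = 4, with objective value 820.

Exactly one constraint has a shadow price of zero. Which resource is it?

kiln: 97/97 (binding)
labor: 120/139 (slack 19)
glaze: 47/47 (binding)
By complementary slackness, a constraint with positive slack has shadow price 0 → labor.

labor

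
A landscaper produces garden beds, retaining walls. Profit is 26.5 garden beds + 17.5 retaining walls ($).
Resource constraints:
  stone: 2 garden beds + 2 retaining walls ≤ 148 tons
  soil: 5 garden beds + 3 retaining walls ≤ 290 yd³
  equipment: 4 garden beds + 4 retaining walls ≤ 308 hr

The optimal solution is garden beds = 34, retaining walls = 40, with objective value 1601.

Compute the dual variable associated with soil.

4.5

Check each constraint at x*: stone 148/148 (tight); soil 290/290 (tight); equipment 296/308 (slack 12).
Slack constraints have shadow price 0 (complementary slackness).
Dual feasibility on the basic columns requires 2·y_stone + 5·y_soil = 26.5, 2·y_stone + 3·y_soil = 17.5.
This yields shadow prices y_stone = 2, y_soil = 4.5.
Shadow price of soil = 4.5.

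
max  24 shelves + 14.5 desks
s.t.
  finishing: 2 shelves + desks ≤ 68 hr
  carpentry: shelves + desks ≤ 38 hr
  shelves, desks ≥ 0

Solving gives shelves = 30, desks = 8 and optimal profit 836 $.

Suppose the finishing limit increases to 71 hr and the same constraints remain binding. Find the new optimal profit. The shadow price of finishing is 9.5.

864.5

Δb = 3, so new z* = 836 + (9.5)·(3) = 836 + 28.5 = 864.5.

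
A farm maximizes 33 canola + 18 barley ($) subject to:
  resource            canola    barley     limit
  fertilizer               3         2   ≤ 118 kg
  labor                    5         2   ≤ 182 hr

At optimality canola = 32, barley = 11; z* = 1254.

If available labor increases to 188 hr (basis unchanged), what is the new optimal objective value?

1272

Both fertilizer and labor are binding at x*.
Dual feasibility on the basic columns requires 3·y_fertilizer + 5·y_labor = 33, 2·y_fertilizer + 2·y_labor = 18.
This yields shadow prices y_fertilizer = 6, y_labor = 3.
Δz = y_labor·Δb = 3 × (6) = 18, so new z* = 1254 + 18 = 1272.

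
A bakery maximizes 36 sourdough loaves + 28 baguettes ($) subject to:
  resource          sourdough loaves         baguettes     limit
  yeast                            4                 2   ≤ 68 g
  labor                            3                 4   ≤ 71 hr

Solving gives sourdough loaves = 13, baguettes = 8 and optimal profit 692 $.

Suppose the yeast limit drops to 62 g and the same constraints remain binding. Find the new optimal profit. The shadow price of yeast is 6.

656

Δb = -6, so new z* = 692 + (6)·(-6) = 692 − 36 = 656.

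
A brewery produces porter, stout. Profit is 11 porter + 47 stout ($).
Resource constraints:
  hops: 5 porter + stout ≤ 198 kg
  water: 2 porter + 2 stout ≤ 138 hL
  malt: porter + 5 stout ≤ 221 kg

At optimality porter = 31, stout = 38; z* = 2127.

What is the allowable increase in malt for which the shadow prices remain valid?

Binding constraints: water, malt. The basis is B = [[2,2],[1,5]] with det 8.
Per unit increase in malt, x* moves by d = (-0.25, 0.25).
The basis stays optimal until porter reaches 0; allowable increase = 124 kg.

124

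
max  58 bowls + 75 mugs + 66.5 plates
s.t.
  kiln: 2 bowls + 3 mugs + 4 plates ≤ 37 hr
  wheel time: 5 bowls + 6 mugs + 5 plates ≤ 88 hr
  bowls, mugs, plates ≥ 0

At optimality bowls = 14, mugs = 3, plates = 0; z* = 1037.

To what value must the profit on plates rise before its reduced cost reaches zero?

76

At the optimum: kiln uses 37 of 37 (binding); wheel time uses 88 of 88 (binding).
The binding rows give the dual system: 2·y_kiln + 5·y_wheel time = 58 and 3·y_kiln + 6·y_wheel time = 75.
Solving: y_kiln = 9, y_wheel time = 8.
plates enters the basis when its profit ≥ yᵀa₃ = 9·4 + 8·5 = 76.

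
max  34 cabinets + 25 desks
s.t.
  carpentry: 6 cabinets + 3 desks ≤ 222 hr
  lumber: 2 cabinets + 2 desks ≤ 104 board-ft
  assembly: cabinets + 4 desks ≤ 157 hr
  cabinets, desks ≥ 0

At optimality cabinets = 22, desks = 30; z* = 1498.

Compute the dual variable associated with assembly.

Check each constraint at x*: carpentry 222/222 (tight); lumber 104/104 (tight); assembly 142/157 (slack 15).
Since assembly is not tight, its dual is 0.
The binding rows give the dual system: 6·y_carpentry + 2·y_lumber = 34 and 3·y_carpentry + 2·y_lumber = 25.
→ y_carpentry = 3 and y_lumber = 8.
Shadow price of assembly = 0.

0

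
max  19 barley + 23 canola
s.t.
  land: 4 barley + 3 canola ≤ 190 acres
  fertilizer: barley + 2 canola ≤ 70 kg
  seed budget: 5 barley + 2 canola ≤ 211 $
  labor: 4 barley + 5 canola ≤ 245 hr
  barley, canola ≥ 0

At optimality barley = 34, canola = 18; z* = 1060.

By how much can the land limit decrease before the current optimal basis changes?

Binding constraints: land, fertilizer. The basis is B = [[4,3],[1,2]] with det 5.
Per unit decrease in land, x* moves by d = (-0.4, 0.2).
The basis stays optimal until barley reaches 0; allowable decrease = 85 acres.

85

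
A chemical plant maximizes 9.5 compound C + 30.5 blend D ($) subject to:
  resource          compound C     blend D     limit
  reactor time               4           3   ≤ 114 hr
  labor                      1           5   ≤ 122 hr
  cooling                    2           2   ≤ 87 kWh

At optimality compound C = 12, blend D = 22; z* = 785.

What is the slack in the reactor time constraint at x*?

0

reactor time used = 4·12 + 3·22 = 114; slack = 114 − 114 = 0.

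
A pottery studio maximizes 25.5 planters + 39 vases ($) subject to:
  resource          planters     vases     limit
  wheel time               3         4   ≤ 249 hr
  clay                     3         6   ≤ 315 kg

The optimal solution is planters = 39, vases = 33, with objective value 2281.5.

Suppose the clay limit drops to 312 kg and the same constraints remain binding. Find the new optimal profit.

Both wheel time and clay are binding at x*.
From A_Bᵀ y = c: 3·y_wheel time + 3·y_clay = 25.5; 4·y_wheel time + 6·y_clay = 39.
This yields shadow prices y_wheel time = 6, y_clay = 2.5.
Δz = y_clay·Δb = 2.5 × (-3) = -7.5, so new z* = 2281.5 − 7.5 = 2274.

2274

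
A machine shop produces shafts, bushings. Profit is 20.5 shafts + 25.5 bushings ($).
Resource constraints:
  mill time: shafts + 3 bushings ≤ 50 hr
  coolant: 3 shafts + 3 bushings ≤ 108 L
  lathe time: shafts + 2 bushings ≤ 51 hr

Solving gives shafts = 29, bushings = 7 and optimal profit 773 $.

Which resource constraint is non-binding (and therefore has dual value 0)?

mill time: 50/50 (binding)
coolant: 108/108 (binding)
lathe time: 43/51 (slack 8)
By complementary slackness, a constraint with positive slack has shadow price 0 → lathe time.

lathe time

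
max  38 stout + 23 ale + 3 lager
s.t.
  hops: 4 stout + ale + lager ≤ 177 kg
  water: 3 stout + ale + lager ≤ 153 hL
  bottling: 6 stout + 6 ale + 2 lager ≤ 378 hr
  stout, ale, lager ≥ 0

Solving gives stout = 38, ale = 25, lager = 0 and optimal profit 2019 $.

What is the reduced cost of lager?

Check each constraint at x*: hops 177/177 (tight); water 139/153 (slack 14); bottling 378/378 (tight).
Since water is not tight, its dual is 0.
The binding rows give the dual system: 4·y_hops + 6·y_bottling = 38 and 1·y_hops + 6·y_bottling = 23.
This yields shadow prices y_hops = 5, y_bottling = 3.
Reduced cost of lager: c₃ − yᵀa₃ = 3 − (5·1 + 3·2) = 3 − 11 = -8.

-8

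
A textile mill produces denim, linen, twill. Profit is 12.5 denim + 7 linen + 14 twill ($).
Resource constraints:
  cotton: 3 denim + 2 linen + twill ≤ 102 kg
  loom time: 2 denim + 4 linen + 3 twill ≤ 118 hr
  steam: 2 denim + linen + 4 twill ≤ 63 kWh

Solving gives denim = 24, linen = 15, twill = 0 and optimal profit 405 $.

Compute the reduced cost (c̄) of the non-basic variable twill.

-3.5

Check each constraint at x*: cotton 102/102 (tight); loom time 108/118 (slack 10); steam 63/63 (tight).
By complementary slackness, y = 0 for the non-binding constraint.
The binding rows give the dual system: 3·y_cotton + 2·y_steam = 12.5 and 2·y_cotton + 1·y_steam = 7.
Solving: y_cotton = 1.5, y_steam = 4.
Reduced cost of twill: c₃ − yᵀa₃ = 14 − (1.5·1 + 4·4) = 14 − 17.5 = -3.5.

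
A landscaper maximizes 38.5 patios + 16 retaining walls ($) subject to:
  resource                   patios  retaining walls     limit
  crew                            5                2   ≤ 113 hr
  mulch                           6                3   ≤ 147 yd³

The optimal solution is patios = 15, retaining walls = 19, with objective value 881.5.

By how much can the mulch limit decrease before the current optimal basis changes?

Binding constraints: crew, mulch. The basis is B = [[5,2],[6,3]] with det 3.
Per unit decrease in mulch, x* moves by d = (0.6667, -1.6667).
The basis stays optimal until retaining walls reaches 0; allowable decrease = 11.4 yd³.

11.4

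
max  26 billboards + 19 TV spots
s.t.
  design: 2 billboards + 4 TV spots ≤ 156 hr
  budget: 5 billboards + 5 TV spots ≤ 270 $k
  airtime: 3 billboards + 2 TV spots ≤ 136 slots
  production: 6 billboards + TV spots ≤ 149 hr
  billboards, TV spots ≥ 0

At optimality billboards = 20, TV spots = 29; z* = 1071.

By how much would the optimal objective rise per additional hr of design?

4

At the optimum: design uses 156 of 156 (binding); budget uses 245 of 270 (slack = 25); airtime uses 118 of 136 (slack = 18); production uses 149 of 149 (binding).
Slack constraints have shadow price 0 (complementary slackness).
From A_Bᵀ y = c: 2·y_design + 6·y_production = 26; 4·y_design + 1·y_production = 19.
This yields shadow prices y_design = 4, y_production = 3.
Shadow price of design = 4.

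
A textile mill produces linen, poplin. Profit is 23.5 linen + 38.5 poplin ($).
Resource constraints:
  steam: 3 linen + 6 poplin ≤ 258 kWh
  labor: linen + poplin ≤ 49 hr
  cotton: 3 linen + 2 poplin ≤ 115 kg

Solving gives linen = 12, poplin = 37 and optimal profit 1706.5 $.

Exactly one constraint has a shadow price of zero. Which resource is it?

cotton

steam: 258/258 (binding)
labor: 49/49 (binding)
cotton: 110/115 (slack 5)
By complementary slackness, a constraint with positive slack has shadow price 0 → cotton.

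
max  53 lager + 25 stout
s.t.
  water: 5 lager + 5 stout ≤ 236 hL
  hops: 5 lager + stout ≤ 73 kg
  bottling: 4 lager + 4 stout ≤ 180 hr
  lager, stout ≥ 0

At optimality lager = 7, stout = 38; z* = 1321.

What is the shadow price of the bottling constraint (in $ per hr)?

4.5

At the optimum: water uses 225 of 236 (slack = 11); hops uses 73 of 73 (binding); bottling uses 180 of 180 (binding).
Since water is not tight, its dual is 0.
From A_Bᵀ y = c: 5·y_hops + 4·y_bottling = 53; 1·y_hops + 4·y_bottling = 25.
→ y_hops = 7 and y_bottling = 4.5.
Shadow price of bottling = 4.5.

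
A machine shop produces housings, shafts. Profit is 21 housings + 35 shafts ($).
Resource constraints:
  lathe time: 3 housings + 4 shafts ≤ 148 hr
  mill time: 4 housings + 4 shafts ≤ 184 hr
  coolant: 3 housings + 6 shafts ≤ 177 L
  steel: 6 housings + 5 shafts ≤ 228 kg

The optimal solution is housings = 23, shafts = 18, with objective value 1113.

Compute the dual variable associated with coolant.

At the optimum: lathe time uses 141 of 148 (slack = 7); mill time uses 164 of 184 (slack = 20); coolant uses 177 of 177 (binding); steel uses 228 of 228 (binding).
Since lathe time, mill time are not tight, their duals are 0.
From A_Bᵀ y = c: 3·y_coolant + 6·y_steel = 21; 6·y_coolant + 5·y_steel = 35.
Solving: y_coolant = 5, y_steel = 1.
Shadow price of coolant = 5.

5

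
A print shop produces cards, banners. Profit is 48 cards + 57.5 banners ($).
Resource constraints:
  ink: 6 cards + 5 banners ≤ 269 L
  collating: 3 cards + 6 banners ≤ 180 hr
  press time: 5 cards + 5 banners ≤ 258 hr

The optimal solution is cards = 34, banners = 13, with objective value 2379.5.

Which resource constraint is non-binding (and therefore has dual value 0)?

ink: 269/269 (binding)
collating: 180/180 (binding)
press time: 235/258 (slack 23)
By complementary slackness, a constraint with positive slack has shadow price 0 → press time.

press time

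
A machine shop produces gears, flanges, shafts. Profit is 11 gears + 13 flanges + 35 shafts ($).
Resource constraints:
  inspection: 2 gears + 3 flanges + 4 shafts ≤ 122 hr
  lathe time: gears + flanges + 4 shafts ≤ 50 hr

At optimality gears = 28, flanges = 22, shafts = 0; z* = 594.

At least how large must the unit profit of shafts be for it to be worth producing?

36

Both inspection and lathe time are binding at x*.
Dual feasibility on the basic columns requires 2·y_inspection + 1·y_lathe time = 11, 3·y_inspection + 1·y_lathe time = 13.
→ y_inspection = 2 and y_lathe time = 7.
shafts enters the basis when its profit ≥ yᵀa₃ = 2·4 + 7·4 = 36.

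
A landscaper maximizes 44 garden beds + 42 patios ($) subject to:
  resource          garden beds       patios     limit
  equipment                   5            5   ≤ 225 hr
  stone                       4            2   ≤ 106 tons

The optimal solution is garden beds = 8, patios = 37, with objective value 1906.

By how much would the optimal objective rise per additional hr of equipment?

Check each constraint at x*: equipment 225/225 (tight); stone 106/106 (tight).
The binding rows give the dual system: 5·y_equipment + 4·y_stone = 44 and 5·y_equipment + 2·y_stone = 42.
Solving: y_equipment = 8, y_stone = 1.
Shadow price of equipment = 8.

8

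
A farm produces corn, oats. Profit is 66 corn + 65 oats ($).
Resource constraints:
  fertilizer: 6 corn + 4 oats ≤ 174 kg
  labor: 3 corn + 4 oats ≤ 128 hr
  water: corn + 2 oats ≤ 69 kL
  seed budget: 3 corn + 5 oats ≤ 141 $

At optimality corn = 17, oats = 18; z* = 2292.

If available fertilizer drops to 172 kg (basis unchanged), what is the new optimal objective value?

Binding: fertilizer and seed budget. Non-binding: labor (5 unused), water (16 unused).
Since labor, water are not tight, their duals are 0.
Dual feasibility on the basic columns requires 6·y_fertilizer + 3·y_seed budget = 66, 4·y_fertilizer + 5·y_seed budget = 65.
This yields shadow prices y_fertilizer = 7.5, y_seed budget = 7.
Δz = y_fertilizer·Δb = 7.5 × (-2) = -15, so new z* = 2292 − 15 = 2277.

2277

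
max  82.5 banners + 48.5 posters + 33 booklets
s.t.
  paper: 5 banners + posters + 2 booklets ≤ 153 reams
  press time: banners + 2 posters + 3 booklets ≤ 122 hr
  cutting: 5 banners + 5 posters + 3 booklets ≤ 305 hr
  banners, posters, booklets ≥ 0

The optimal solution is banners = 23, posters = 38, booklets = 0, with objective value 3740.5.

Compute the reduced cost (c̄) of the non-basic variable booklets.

Binding: paper and cutting. Non-binding: press time (23 unused).
By complementary slackness, y = 0 for the non-binding constraint.
Dual feasibility on the basic columns requires 5·y_paper + 5·y_cutting = 82.5, 1·y_paper + 5·y_cutting = 48.5.
This yields shadow prices y_paper = 8.5, y_cutting = 8.
Reduced cost of booklets: c₃ − yᵀa₃ = 33 − (8.5·2 + 8·3) = 33 − 41 = -8.

-8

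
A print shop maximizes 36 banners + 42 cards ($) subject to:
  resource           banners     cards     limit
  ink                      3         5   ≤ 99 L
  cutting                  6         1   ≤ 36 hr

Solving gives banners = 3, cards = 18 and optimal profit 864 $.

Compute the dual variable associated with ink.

8

Check each constraint at x*: ink 99/99 (tight); cutting 36/36 (tight).
The binding rows give the dual system: 3·y_ink + 6·y_cutting = 36 and 5·y_ink + 1·y_cutting = 42.
This yields shadow prices y_ink = 8, y_cutting = 2.
Shadow price of ink = 8.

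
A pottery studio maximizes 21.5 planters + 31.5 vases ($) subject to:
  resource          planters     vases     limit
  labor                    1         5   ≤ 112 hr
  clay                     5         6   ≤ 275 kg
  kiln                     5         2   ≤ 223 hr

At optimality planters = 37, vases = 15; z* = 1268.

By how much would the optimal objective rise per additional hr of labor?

Binding: labor and clay. Non-binding: kiln (8 unused).
By complementary slackness, y = 0 for the non-binding constraint.
From A_Bᵀ y = c: 1·y_labor + 5·y_clay = 21.5; 5·y_labor + 6·y_clay = 31.5.
Solving: y_labor = 1.5, y_clay = 4.
Shadow price of labor = 1.5.

1.5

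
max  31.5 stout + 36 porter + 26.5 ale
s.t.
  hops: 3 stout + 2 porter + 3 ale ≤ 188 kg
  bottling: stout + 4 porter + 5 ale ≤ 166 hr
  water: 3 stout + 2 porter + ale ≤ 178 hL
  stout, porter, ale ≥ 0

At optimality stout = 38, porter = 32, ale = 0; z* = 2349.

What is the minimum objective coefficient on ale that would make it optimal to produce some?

31.5

At the optimum: hops uses 178 of 188 (slack = 10); bottling uses 166 of 166 (binding); water uses 178 of 178 (binding).
Slack constraints have shadow price 0 (complementary slackness).
The binding rows give the dual system: 1·y_bottling + 3·y_water = 31.5 and 4·y_bottling + 2·y_water = 36.
Solving: y_bottling = 4.5, y_water = 9.
ale enters the basis when its profit ≥ yᵀa₃ = 4.5·5 + 9·1 = 31.5.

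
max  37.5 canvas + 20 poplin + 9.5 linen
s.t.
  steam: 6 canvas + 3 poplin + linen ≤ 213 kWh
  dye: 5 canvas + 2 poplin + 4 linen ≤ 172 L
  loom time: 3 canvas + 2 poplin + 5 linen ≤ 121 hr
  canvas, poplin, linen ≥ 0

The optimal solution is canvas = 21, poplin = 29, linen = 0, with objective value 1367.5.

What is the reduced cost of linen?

-8

Check each constraint at x*: steam 213/213 (tight); dye 163/172 (slack 9); loom time 121/121 (tight).
Slack constraints have shadow price 0 (complementary slackness).
The binding rows give the dual system: 6·y_steam + 3·y_loom time = 37.5 and 3·y_steam + 2·y_loom time = 20.
→ y_steam = 5 and y_loom time = 2.5.
Reduced cost of linen: c₃ − yᵀa₃ = 9.5 − (5·1 + 2.5·5) = 9.5 − 17.5 = -8.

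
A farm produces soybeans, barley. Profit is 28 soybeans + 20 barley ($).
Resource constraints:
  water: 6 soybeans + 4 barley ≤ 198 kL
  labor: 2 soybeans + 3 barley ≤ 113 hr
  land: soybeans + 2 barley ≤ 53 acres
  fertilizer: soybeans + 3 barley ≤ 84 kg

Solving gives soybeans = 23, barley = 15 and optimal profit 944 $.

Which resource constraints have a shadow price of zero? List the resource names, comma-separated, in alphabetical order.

fertilizer, labor

water: 198/198 (binding)
labor: 91/113 (slack 22)
land: 53/53 (binding)
fertilizer: 68/84 (slack 16)
By complementary slackness, a constraint with positive slack has shadow price 0 → fertilizer, labor.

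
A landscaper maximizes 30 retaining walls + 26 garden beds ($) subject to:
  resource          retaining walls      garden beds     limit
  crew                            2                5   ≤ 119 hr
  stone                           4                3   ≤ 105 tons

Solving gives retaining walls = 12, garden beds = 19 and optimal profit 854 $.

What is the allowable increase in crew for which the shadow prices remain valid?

Binding constraints: crew, stone. The basis is B = [[2,5],[4,3]] with det -14.
Per unit increase in crew, x* moves by d = (-0.2143, 0.2857).
The basis stays optimal until retaining walls reaches 0; allowable increase = 56 hr.

56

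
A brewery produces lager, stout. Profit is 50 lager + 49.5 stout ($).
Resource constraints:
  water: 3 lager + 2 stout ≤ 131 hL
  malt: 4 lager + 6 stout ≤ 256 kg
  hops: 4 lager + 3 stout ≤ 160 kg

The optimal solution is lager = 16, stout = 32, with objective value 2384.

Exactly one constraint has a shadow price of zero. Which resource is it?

water

water: 112/131 (slack 19)
malt: 256/256 (binding)
hops: 160/160 (binding)
By complementary slackness, a constraint with positive slack has shadow price 0 → water.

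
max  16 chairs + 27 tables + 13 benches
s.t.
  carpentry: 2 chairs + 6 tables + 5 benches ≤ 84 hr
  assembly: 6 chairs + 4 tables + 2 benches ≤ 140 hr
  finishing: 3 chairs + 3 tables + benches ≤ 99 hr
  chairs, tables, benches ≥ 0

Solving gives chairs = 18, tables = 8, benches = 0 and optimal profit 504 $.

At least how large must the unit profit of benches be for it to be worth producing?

20.5

Binding: carpentry and assembly. Non-binding: finishing (21 unused).
Since finishing is not tight, its dual is 0.
From A_Bᵀ y = c: 2·y_carpentry + 6·y_assembly = 16; 6·y_carpentry + 4·y_assembly = 27.
Solving: y_carpentry = 3.5, y_assembly = 1.5.
benches enters the basis when its profit ≥ yᵀa₃ = 3.5·5 + 1.5·2 = 20.5.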